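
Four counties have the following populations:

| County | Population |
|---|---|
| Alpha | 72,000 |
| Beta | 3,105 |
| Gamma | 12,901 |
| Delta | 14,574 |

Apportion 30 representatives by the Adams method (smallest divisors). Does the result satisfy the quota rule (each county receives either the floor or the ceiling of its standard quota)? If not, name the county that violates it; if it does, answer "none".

Standard quotas: Alpha 21.057, Beta 0.908, Gamma 3.773, Delta 4.262.
Adams allocation: Alpha 20, Beta 1, Gamma 4, Delta 5.
Alpha has quota 21.057 (lower 21, upper 22) but receives 20 — outside the quota interval.

Alpha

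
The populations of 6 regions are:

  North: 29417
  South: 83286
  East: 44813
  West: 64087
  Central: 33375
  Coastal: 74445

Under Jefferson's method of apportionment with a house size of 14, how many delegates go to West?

3

Standard divisor 329423/14 ≈ 23530.214; standard quotas: North 1.250, South 3.540, East 1.904, West 2.724, Central 1.418, Coastal 3.164.
Rounding down gives 1, 3, 1, 2, 1, 3 = 11 seats, so the divisor must be adjusted.
With modified divisor 19700: modified quotas North 1.493, South 4.228, East 2.275, West 3.253, Central 1.694, Coastal 3.779.
Rounding down: North 1, South 4, East 2, West 3, Central 1, Coastal 3 (total 14).
West receives 3.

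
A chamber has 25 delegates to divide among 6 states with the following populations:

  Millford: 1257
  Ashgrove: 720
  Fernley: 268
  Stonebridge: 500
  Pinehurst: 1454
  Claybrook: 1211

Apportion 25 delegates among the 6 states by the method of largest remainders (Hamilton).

Standard divisor: 5410 ÷ 25 ≈ 216.4.
Standard quotas: Millford 5.809, Ashgrove 3.327, Fernley 1.238, Stonebridge 2.311, Pinehurst 6.719, Claybrook 5.596.
Lower quotas: Millford 5, Ashgrove 3, Fernley 1, Stonebridge 2, Pinehurst 6, Claybrook 5 (sum 22, leaving 3 seats).
Remainders in descending order: Millford 0.809, Pinehurst 0.719, Claybrook 0.596, Ashgrove 0.327, Stonebridge 0.311, Fernley 0.238.
The surplus seats go to Millford, Pinehurst, Claybrook.

Millford: 6, Ashgrove: 3, Fernley: 1, Stonebridge: 2, Pinehurst: 7, Claybrook: 6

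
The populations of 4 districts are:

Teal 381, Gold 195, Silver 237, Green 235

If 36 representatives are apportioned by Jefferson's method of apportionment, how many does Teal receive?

13

Standard divisor 1048/36 ≈ 29.111; standard quotas: Teal 13.088, Gold 6.698, Silver 8.141, Green 8.073.
Rounding down gives 13, 6, 8, 8 = 35 seats, so the divisor must be adjusted.
With modified divisor 27.5: modified quotas Teal 13.855, Gold 7.091, Silver 8.618, Green 8.545.
Rounding down: Teal 13, Gold 7, Silver 8, Green 8 (total 36).
Teal receives 13.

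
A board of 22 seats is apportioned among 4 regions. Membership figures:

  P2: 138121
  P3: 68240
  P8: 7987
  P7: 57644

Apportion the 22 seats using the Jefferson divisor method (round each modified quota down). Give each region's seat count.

P2: 12; P3: 5; P8: 0; P7: 5

Standard divisor 271992/22 ≈ 12363.273; standard quotas: P2 11.172, P3 5.520, P8 0.646, P7 4.663.
Rounding down gives 11, 5, 0, 4 = 20 seats, so the divisor must be adjusted.
With modified divisor 11440: modified quotas P2 12.074, P3 5.965, P8 0.698, P7 5.039.
Rounding down: P2 12, P3 5, P8 0, P7 5 (total 22).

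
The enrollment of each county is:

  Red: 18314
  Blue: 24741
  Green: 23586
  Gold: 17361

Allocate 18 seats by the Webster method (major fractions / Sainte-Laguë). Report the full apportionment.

Red=4, Blue=5, Green=5, Gold=4

Standard divisor 84002/18 ≈ 4666.778; standard quotas: Red 3.924, Blue 5.302, Green 5.054, Gold 3.720.
Rounding to the nearest integer gives Red 4, Blue 5, Green 5, Gold 4 — total 18, matching the house size, so no adjustment is needed.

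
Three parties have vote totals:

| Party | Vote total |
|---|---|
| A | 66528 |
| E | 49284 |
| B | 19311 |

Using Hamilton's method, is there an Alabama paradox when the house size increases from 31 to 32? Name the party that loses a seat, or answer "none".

At 31 seats: A 15, E 11, B 5.
At 32 seats: A 16, E 12, B 4.
B drops from 5 to 4.

B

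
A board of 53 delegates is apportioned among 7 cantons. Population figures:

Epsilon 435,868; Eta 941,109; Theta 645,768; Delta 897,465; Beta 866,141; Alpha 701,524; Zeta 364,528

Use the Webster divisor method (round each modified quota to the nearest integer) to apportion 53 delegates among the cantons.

Epsilon: 5, Eta: 10, Theta: 7, Delta: 10, Beta: 9, Alpha: 8, Zeta: 4

Standard divisor 4852403/53 ≈ 91554.774; standard quotas: Epsilon 4.761, Eta 10.279, Theta 7.053, Delta 9.802, Beta 9.460, Alpha 7.662, Zeta 3.982.
Rounding to the nearest integer gives Epsilon 5, Eta 10, Theta 7, Delta 10, Beta 9, Alpha 8, Zeta 4 — total 53, matching the house size, so no adjustment is needed.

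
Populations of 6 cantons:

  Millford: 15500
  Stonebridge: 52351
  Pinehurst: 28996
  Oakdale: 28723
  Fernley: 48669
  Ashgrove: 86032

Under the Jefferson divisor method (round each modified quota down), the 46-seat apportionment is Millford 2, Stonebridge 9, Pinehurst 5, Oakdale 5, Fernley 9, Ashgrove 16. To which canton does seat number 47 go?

Priority for the next seat is population ÷ (current seats + 1).
Priorities: Millford 5166.667, Stonebridge 5235.100, Pinehurst 4832.667, Oakdale 4787.167, Fernley 4866.900, Ashgrove 5060.706.
Highest priority: Stonebridge.

Stonebridge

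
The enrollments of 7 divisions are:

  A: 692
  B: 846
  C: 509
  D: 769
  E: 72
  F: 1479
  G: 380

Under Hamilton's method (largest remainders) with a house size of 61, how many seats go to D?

10

The standard divisor is 4747/61 ≈ 77.82.
Standard quotas: A 8.892, B 10.871, C 6.541, D 9.882, E 0.925, F 19.005, G 4.883.
Lower quotas: A 8, B 10, C 6, D 9, E 0, F 19, G 4 (sum 56, leaving 5 seats).
Remainders in descending order: E 0.925, A 0.892, G 0.883, D 0.882, B 0.871, C 0.541, F 0.005.
The surplus seats go to E, A, G, D, B.
D receives 10.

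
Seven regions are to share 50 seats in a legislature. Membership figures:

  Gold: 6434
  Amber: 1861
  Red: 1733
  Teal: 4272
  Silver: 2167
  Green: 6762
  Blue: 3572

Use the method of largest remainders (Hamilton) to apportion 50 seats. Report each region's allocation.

The standard divisor is 26801/50 ≈ 536.02.
Standard quotas: Gold 12.0033, Amber 3.4719, Red 3.2331, Teal 7.9699, Silver 4.0428, Green 12.6152, Blue 6.6639.
Lower quotas: Gold 12, Amber 3, Red 3, Teal 7, Silver 4, Green 12, Blue 6 (sum 47, leaving 3 seats).
Remainders in descending order: Teal 0.9699, Blue 0.6639, Green 0.6152, Amber 0.4719, Red 0.2331, Silver 0.0428, Gold 0.0033.
Largest remainders: Teal, Blue, Green receive the extra seats.

Gold 12; Amber 3; Red 3; Teal 8; Silver 4; Green 13; Blue 7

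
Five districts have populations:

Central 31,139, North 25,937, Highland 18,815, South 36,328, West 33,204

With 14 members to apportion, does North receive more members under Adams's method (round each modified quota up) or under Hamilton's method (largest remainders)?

Adams: Central 3, North 3, Highland 2, South 3, West 3.
Hamilton: Central 3, North 2, Highland 2, South 4, West 3.
North gets 3 under Adams and 2 under Hamilton.

Adams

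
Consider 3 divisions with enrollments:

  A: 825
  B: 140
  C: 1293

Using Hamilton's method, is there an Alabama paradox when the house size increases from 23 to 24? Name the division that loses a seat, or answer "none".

B

At 23 seats: A 8, B 2, C 13.
At 24 seats: A 9, B 1, C 14.
B drops from 2 to 1.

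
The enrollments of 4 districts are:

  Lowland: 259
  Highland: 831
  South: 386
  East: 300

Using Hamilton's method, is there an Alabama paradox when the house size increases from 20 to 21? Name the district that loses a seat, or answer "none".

East

At 20 seats: Lowland 3, Highland 9, South 4, East 4.
At 21 seats: Lowland 3, Highland 10, South 5, East 3.
East drops from 4 to 3.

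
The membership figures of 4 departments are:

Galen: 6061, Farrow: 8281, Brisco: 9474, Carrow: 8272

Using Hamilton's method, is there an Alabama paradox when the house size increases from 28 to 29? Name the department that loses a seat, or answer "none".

Galen

At 28 seats: Galen 6, Farrow 7, Brisco 8, Carrow 7.
At 29 seats: Galen 5, Farrow 8, Brisco 9, Carrow 7.
Galen drops from 6 to 5.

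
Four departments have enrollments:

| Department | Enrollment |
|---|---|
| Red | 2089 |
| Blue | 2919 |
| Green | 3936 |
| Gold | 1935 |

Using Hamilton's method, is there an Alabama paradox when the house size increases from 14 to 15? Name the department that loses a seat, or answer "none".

At 14 seats: Red 3, Blue 4, Green 5, Gold 2.
At 15 seats: Red 3, Blue 4, Green 5, Gold 3.
No department's allocation decreased.

none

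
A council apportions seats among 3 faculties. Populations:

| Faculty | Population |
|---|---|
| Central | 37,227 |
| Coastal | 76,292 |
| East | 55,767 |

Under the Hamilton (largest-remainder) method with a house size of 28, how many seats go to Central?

The standard divisor is 169286/28 ≈ 6045.929.
Standard quotas: Central 6.1574, Coastal 12.6187, East 9.2239.
Lower quotas: Central 6, Coastal 12, East 9 (sum 27, leaving 1 seat).
Remainders in descending order: Coastal 0.6187, East 0.2239, Central 0.1574.
Largest remainder: Coastal receives the extra seat.
Central receives 6.

6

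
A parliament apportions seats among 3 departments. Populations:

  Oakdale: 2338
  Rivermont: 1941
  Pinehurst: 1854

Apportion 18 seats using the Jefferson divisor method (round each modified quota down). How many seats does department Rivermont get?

Standard divisor 6133/18 ≈ 340.722; standard quotas: Oakdale 6.862, Rivermont 5.697, Pinehurst 5.441.
Rounding down gives 6, 5, 5 = 16 seats, so the divisor must be adjusted.
With modified divisor 320: modified quotas Oakdale 7.306, Rivermont 6.066, Pinehurst 5.794.
Rounding down: Oakdale 7, Rivermont 6, Pinehurst 5 (total 18).
Rivermont receives 6.

6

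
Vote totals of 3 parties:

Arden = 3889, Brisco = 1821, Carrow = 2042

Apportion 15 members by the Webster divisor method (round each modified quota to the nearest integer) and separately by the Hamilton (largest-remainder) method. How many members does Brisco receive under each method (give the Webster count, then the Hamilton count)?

4 and 3

Webster: Arden 7, Brisco 4, Carrow 4.
Hamilton: Arden 8, Brisco 3, Carrow 4.
Brisco gets 4 under Webster and 3 under Hamilton.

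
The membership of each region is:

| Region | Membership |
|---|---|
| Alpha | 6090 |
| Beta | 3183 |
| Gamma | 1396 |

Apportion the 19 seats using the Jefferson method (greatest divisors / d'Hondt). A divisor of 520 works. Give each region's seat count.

With modified divisor 520: modified quotas Alpha 11.712, Beta 6.121, Gamma 2.685.
Rounding down: Alpha 11, Beta 6, Gamma 2 (total 19).

Alpha 11, Beta 6, Gamma 2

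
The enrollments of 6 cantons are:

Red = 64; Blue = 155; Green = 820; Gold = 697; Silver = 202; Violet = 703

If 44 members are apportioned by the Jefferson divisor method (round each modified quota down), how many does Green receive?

Standard divisor 2641/44 ≈ 60.023; standard quotas: Red 1.066, Blue 2.582, Green 13.661, Gold 11.612, Silver 3.365, Violet 11.712.
Rounding down gives 1, 2, 13, 11, 3, 11 = 41 seats, so the divisor must be adjusted.
With modified divisor 56: modified quotas Red 1.143, Blue 2.768, Green 14.643, Gold 12.446, Silver 3.607, Violet 12.554.
Rounding down: Red 1, Blue 2, Green 14, Gold 12, Silver 3, Violet 12 (total 44).
Green receives 14.

14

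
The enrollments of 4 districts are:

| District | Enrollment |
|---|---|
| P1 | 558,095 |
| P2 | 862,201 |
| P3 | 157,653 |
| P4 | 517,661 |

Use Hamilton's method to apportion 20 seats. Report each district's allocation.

Total 2095610; standard divisor 2095610/20 ≈ 104780.5.
Standard quotas: P1 5.3263, P2 8.2286, P3 1.5046, P4 4.9404.
Lower quotas: P1 5, P2 8, P3 1, P4 4 (sum 18, leaving 2 seats).
Remainders in descending order: P4 0.9404, P3 0.5046, P1 0.3263, P2 0.2286.
The surplus seats go to P4, P3.

P1=5, P2=8, P3=2, P4=5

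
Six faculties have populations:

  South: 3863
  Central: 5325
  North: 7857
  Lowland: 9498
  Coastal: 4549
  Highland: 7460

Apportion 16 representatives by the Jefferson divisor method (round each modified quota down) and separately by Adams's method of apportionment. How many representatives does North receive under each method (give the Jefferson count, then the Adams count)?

4 and 3

Jefferson: South 1, Central 2, North 4, Lowland 4, Coastal 2, Highland 3.
Adams: South 2, Central 2, North 3, Lowland 4, Coastal 2, Highland 3.
North gets 4 under Jefferson and 3 under Adams.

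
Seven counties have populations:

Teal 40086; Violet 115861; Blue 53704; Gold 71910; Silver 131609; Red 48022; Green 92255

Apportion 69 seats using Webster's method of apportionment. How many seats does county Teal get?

Standard divisor 553447/69 ≈ 8020.971; standard quotas: Teal 4.998, Violet 14.445, Blue 6.695, Gold 8.965, Silver 16.408, Red 5.987, Green 11.502.
Rounding to the nearest integer gives Teal 5, Violet 14, Blue 7, Gold 9, Silver 16, Red 6, Green 12 — total 69, matching the house size, so no adjustment is needed.
Teal receives 5.

5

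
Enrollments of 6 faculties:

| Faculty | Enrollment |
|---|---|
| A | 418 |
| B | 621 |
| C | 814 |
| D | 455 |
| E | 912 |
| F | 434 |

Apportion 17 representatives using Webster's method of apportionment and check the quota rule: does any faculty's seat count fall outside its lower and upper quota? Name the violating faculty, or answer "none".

Standard quotas: A 1.945, B 2.889, C 3.787, D 2.117, E 4.243, F 2.019.
Webster allocation: A 2, B 3, C 4, D 2, E 4, F 2.
Every allocation lies between the lower and upper quota.

none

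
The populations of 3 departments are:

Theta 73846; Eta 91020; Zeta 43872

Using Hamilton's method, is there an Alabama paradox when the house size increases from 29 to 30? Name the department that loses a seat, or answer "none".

none

At 29 seats: Theta 10, Eta 13, Zeta 6.
At 30 seats: Theta 11, Eta 13, Zeta 6.
No department's allocation decreased.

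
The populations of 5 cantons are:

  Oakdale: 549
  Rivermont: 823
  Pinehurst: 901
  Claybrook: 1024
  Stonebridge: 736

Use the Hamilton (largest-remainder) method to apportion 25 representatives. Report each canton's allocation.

Standard divisor: 4033 ÷ 25 ≈ 161.32.
Standard quotas: Oakdale 3.403, Rivermont 5.102, Pinehurst 5.585, Claybrook 6.348, Stonebridge 4.562.
Lower quotas: Oakdale 3, Rivermont 5, Pinehurst 5, Claybrook 6, Stonebridge 4 (sum 23, leaving 2 seats).
Remainders in descending order: Pinehurst 0.585, Stonebridge 0.562, Oakdale 0.403, Claybrook 0.348, Rivermont 0.102.
Largest remainders: Pinehurst, Stonebridge receive the extra seats.

Oakdale 3, Rivermont 5, Pinehurst 6, Claybrook 6, Stonebridge 5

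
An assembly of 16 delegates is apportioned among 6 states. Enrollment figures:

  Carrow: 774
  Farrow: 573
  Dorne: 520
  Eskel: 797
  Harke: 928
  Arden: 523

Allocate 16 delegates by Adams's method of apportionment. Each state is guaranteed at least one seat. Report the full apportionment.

Carrow 3, Farrow 2, Dorne 2, Eskel 3, Harke 4, Arden 2

Standard divisor 4115/16 ≈ 257.188; standard quotas: Carrow 3.009, Farrow 2.228, Dorne 2.022, Eskel 3.099, Harke 3.608, Arden 2.034.
Rounding up gives 4, 3, 3, 4, 4, 3 = 21 seats, so the divisor must be adjusted.
With modified divisor 300: modified quotas Carrow 2.580, Farrow 1.910, Dorne 1.733, Eskel 2.657, Harke 3.093, Arden 1.743.
Rounding up: Carrow 3, Farrow 2, Dorne 2, Eskel 3, Harke 4, Arden 2 (total 16).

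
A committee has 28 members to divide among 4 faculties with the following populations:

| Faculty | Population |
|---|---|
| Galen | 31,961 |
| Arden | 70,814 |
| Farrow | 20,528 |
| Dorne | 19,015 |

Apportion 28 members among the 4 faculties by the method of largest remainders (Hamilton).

Total 142318; standard divisor 142318/28 ≈ 5082.786.
Standard quotas: Galen 6.2881, Arden 13.9321, Farrow 4.0387, Dorne 3.7411.
Lower quotas: Galen 6, Arden 13, Farrow 4, Dorne 3 (sum 26, leaving 2 seats).
Remainders in descending order: Arden 0.9321, Dorne 0.7411, Galen 0.2881, Farrow 0.0387.
Largest remainders: Arden, Dorne receive the extra seats.

Galen 6, Arden 14, Farrow 4, Dorne 4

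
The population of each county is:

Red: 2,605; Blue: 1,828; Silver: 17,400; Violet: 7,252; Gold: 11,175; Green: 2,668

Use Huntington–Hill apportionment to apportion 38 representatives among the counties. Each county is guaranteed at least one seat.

With divisor 1121: modified quotas Red 2.324, Blue 1.631, Silver 15.522, Violet 6.469, Gold 9.969, Green 2.380.
Geometric-mean thresholds: Red √(2·3)=2.449, Blue √(1·2)=1.414, Silver √(15·16)=15.492, Violet √(6·7)=6.481, Gold √(9·10)=9.487, Green √(2·3)=2.449.
Each quota rounded against its threshold gives Red 2, Blue 2, Silver 16, Violet 6, Gold 10, Green 2 (total 38).

Red 2, Blue 2, Silver 16, Violet 6, Gold 10, Green 2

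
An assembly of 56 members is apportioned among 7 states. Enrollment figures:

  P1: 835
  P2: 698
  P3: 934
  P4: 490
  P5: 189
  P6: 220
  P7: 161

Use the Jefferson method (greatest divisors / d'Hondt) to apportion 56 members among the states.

Standard divisor 3527/56 ≈ 62.982; standard quotas: P1 13.258, P2 11.083, P3 14.830, P4 7.780, P5 3.001, P6 3.493, P7 2.556.
Rounding down gives 13, 11, 14, 7, 3, 3, 2 = 53 seats, so the divisor must be adjusted.
With modified divisor 59: modified quotas P1 14.153, P2 11.831, P3 15.831, P4 8.305, P5 3.203, P6 3.729, P7 2.729.
Rounding down: P1 14, P2 11, P3 15, P4 8, P5 3, P6 3, P7 2 (total 56).

P1 14, P2 11, P3 15, P4 8, P5 3, P6 3, P7 2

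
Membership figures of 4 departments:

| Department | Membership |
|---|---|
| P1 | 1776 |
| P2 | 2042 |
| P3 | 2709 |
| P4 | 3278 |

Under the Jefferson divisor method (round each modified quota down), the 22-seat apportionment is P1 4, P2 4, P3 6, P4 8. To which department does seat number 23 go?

Priority for the next seat is population ÷ (current seats + 1).
Priorities: P1 355.200, P2 408.400, P3 387.000, P4 364.222.
Highest priority: P2.

P2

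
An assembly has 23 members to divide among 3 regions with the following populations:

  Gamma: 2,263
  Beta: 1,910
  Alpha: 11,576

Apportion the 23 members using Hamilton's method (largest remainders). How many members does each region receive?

Total 15749; standard divisor 15749/23 ≈ 684.739.
Standard quotas: Gamma 3.3049, Beta 2.7894, Alpha 16.9057.
Lower quotas: Gamma 3, Beta 2, Alpha 16 (sum 21, leaving 2 seats).
Remainders in descending order: Alpha 0.9057, Beta 0.7894, Gamma 0.3049.
Largest remainders: Alpha, Beta receive the extra seats.

Gamma=3, Beta=3, Alpha=17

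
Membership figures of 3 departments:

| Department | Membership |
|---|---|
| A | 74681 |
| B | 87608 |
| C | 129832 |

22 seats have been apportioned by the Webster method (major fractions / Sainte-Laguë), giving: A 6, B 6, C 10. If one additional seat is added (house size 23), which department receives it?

Priority for the next seat is population ÷ (current seats + 0.5).
Priorities: A 11489.385, B 13478.154, C 12364.952.
Highest priority: B.

B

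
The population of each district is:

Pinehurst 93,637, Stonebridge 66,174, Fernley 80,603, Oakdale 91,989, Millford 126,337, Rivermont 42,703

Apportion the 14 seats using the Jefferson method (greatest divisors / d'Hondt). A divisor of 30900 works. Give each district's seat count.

Pinehurst: 3, Stonebridge: 2, Fernley: 2, Oakdale: 2, Millford: 4, Rivermont: 1

With modified divisor 30900: modified quotas Pinehurst 3.030, Stonebridge 2.142, Fernley 2.609, Oakdale 2.977, Millford 4.089, Rivermont 1.382.
Rounding down: Pinehurst 3, Stonebridge 2, Fernley 2, Oakdale 2, Millford 4, Rivermont 1 (total 14).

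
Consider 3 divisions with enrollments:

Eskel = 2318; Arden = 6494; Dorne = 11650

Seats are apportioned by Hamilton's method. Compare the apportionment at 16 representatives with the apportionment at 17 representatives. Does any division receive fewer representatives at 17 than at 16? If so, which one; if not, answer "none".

At 16 seats: Eskel 2, Arden 5, Dorne 9.
At 17 seats: Eskel 2, Arden 5, Dorne 10.
No division's allocation decreased.

none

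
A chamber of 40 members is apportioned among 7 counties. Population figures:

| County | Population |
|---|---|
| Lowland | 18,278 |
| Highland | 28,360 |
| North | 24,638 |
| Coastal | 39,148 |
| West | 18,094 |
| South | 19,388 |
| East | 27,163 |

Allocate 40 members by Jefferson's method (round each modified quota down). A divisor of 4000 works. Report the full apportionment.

Lowland 4; Highland 7; North 6; Coastal 9; West 4; South 4; East 6

With modified divisor 4000: modified quotas Lowland 4.569, Highland 7.090, North 6.160, Coastal 9.787, West 4.524, South 4.847, East 6.791.
Rounding down: Lowland 4, Highland 7, North 6, Coastal 9, West 4, South 4, East 6 (total 40).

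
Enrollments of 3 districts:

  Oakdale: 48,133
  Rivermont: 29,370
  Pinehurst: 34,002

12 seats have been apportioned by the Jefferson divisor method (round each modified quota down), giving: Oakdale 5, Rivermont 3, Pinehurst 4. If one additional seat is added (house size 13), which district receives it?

Oakdale

Priority for the next seat is population ÷ (current seats + 1).
Priorities: Oakdale 8022.167, Rivermont 7342.500, Pinehurst 6800.400.
Highest priority: Oakdale.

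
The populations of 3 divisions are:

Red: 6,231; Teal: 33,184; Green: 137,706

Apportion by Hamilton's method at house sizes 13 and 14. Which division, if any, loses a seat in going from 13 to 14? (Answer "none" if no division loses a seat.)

Red

At 13 seats: Red 1, Teal 2, Green 10.
At 14 seats: Red 0, Teal 3, Green 11.
Red drops from 1 to 0.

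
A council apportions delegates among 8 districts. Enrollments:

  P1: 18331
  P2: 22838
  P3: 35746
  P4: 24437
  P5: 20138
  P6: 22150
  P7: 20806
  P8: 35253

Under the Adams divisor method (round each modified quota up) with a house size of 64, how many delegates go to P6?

Standard divisor 199699/64 ≈ 3120.297; standard quotas: P1 5.875, P2 7.319, P3 11.456, P4 7.832, P5 6.454, P6 7.099, P7 6.668, P8 11.298.
Rounding up gives 6, 8, 12, 8, 7, 8, 7, 12 = 68 seats, so the divisor must be adjusted.
With modified divisor 3300: modified quotas P1 5.555, P2 6.921, P3 10.832, P4 7.405, P5 6.102, P6 6.712, P7 6.305, P8 10.683.
Rounding up: P1 6, P2 7, P3 11, P4 8, P5 7, P6 7, P7 7, P8 11 (total 64).
P6 receives 7.

7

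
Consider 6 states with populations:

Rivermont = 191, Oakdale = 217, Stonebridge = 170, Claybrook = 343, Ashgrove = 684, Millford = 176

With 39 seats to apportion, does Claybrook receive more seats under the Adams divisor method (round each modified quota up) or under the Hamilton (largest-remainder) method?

Adams

Adams: Rivermont 4, Oakdale 5, Stonebridge 4, Claybrook 8, Ashgrove 14, Millford 4.
Hamilton: Rivermont 4, Oakdale 5, Stonebridge 4, Claybrook 7, Ashgrove 15, Millford 4.
Claybrook gets 8 under Adams and 7 under Hamilton.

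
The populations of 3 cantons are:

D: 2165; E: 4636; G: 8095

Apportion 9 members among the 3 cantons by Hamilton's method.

D: 1; E: 3; G: 5

Total 14896; standard divisor 14896/9 ≈ 1655.111.
Standard quotas: D 1.3081, E 2.8010, G 4.8909.
Lower quotas: D 1, E 2, G 4 (sum 7, leaving 2 seats).
Remainders in descending order: G 0.8909, E 0.8010, D 0.3081.
Largest remainders: G, E receive the extra seats.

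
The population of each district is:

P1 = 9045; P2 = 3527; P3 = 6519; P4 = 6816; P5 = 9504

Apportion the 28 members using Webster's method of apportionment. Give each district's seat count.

P1: 7; P2: 3; P3: 5; P4: 5; P5: 8

Standard divisor 35411/28 ≈ 1264.679; standard quotas: P1 7.152, P2 2.789, P3 5.155, P4 5.390, P5 7.515.
Rounding to the nearest integer gives P1 7, P2 3, P3 5, P4 5, P5 8 — total 28, matching the house size, so no adjustment is needed.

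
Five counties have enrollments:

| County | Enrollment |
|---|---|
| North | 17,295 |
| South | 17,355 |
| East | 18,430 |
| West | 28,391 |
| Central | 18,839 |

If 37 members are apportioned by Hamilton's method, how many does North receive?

Standard divisor: 100310 ÷ 37 ≈ 2711.081.
Standard quotas: North 6.3794, South 6.4015, East 6.7980, West 10.4722, Central 6.9489.
Lower quotas: North 6, South 6, East 6, West 10, Central 6 (sum 34, leaving 3 seats).
Remainders in descending order: Central 0.9489, East 0.7980, West 0.4722, South 0.4015, North 0.3794.
The surplus seats go to Central, East, West.
North receives 6.

6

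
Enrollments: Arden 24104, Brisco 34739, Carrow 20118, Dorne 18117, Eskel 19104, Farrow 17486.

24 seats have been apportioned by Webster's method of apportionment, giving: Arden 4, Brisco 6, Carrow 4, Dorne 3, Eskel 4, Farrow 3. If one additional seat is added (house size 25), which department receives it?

Priority for the next seat is population ÷ (current seats + 0.5).
Priorities: Arden 5356.444, Brisco 5344.462, Carrow 4470.667, Dorne 5176.286, Eskel 4245.333, Farrow 4996.000.
Highest priority: Arden.

Arden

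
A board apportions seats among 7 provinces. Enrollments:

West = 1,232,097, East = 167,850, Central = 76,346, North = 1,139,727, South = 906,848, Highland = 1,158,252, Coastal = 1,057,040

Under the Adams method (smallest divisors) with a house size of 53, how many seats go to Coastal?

10

Standard divisor 5738160/53 ≈ 108267.17; standard quotas: West 11.380, East 1.550, Central 0.705, North 10.527, South 8.376, Highland 10.698, Coastal 9.763.
Rounding up gives 12, 2, 1, 11, 9, 11, 10 = 56 seats, so the divisor must be adjusted.
With modified divisor 114900: modified quotas West 10.723, East 1.461, Central 0.664, North 9.919, South 7.892, Highland 10.081, Coastal 9.200.
Rounding up: West 11, East 2, Central 1, North 10, South 8, Highland 11, Coastal 10 (total 53).
Coastal receives 10.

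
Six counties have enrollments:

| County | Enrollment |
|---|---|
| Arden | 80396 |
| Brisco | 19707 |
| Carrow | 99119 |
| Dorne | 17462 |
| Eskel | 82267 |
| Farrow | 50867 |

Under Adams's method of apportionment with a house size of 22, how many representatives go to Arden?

Standard divisor 349818/22 ≈ 15900.818; standard quotas: Arden 5.056, Brisco 1.239, Carrow 6.234, Dorne 1.098, Eskel 5.174, Farrow 3.199.
Rounding up gives 6, 2, 7, 2, 6, 4 = 27 seats, so the divisor must be adjusted.
With modified divisor 18600: modified quotas Arden 4.322, Brisco 1.060, Carrow 5.329, Dorne 0.939, Eskel 4.423, Farrow 2.735.
Rounding up: Arden 5, Brisco 2, Carrow 6, Dorne 1, Eskel 5, Farrow 3 (total 22).
Arden receives 5.

5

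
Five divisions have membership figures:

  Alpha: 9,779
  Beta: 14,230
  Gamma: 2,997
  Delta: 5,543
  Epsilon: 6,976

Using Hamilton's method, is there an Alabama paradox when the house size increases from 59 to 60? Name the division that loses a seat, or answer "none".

Gamma

At 59 seats: Alpha 15, Beta 21, Gamma 5, Delta 8, Epsilon 10.
At 60 seats: Alpha 15, Beta 22, Gamma 4, Delta 8, Epsilon 11.
Gamma drops from 5 to 4.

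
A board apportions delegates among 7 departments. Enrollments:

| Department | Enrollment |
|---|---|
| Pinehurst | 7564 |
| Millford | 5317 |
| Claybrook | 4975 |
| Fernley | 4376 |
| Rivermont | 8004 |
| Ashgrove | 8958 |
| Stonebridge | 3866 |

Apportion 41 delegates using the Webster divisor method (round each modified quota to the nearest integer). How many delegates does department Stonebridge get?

Standard divisor 43060/41 ≈ 1050.244; standard quotas: Pinehurst 7.202, Millford 5.063, Claybrook 4.737, Fernley 4.167, Rivermont 7.621, Ashgrove 8.529, Stonebridge 3.681.
Rounding to the nearest integer gives 7, 5, 5, 4, 8, 9, 4 = 42 seats, so the divisor must be adjusted.
With modified divisor 1060: modified quotas Pinehurst 7.136, Millford 5.016, Claybrook 4.693, Fernley 4.128, Rivermont 7.551, Ashgrove 8.451, Stonebridge 3.647.
Rounding to the nearest integer: Pinehurst 7, Millford 5, Claybrook 5, Fernley 4, Rivermont 8, Ashgrove 8, Stonebridge 4 (total 41).
Stonebridge receives 4.

4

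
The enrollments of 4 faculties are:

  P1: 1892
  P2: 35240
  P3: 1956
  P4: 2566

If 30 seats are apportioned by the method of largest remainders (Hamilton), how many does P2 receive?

25

The standard divisor is 41654/30 ≈ 1388.467.
Standard quotas: P1 1.3627, P2 25.3805, P3 1.4087, P4 1.8481.
Lower quotas: P1 1, P2 25, P3 1, P4 1 (sum 28, leaving 2 seats).
Remainders in descending order: P4 0.8481, P3 0.4087, P2 0.3805, P1 0.3627.
Largest remainders: P4, P3 receive the extra seats.
P2 receives 25.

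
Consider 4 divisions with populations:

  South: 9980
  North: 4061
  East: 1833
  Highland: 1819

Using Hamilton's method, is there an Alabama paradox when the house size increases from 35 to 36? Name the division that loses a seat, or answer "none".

none

At 35 seats: South 20, North 8, East 4, Highland 3.
At 36 seats: South 20, North 8, East 4, Highland 4.
No division's allocation decreased.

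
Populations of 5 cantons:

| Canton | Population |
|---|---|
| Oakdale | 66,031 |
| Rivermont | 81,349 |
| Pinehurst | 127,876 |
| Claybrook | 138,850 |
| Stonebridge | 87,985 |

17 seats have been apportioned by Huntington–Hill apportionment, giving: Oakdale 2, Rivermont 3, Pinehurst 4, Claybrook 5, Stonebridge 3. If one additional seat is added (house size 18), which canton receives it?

Pinehurst

Priority for the next seat is population ÷ (√(s·(s+1))).
Priorities: Oakdale 26957.043, Rivermont 23483.434, Pinehurst 28593.943, Claybrook 25350.426, Stonebridge 25399.082.
Highest priority: Pinehurst.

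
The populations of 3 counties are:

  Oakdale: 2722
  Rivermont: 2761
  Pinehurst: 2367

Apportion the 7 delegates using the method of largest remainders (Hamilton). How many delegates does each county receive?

Total 7850; standard divisor 7850/7 ≈ 1121.429.
Standard quotas: Oakdale 2.427, Rivermont 2.462, Pinehurst 2.111.
Lower quotas: Oakdale 2, Rivermont 2, Pinehurst 2 (sum 6, leaving 1 seat).
Remainders in descending order: Rivermont 0.462, Oakdale 0.427, Pinehurst 0.111.
Largest remainder: Rivermont receives the extra seat.

Oakdale 2; Rivermont 3; Pinehurst 2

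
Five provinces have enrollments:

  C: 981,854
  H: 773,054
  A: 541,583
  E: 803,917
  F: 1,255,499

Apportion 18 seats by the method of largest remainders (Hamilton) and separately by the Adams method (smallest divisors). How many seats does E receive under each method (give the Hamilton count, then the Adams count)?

Hamilton: C 4, H 3, A 2, E 4, F 5.
Adams: C 4, H 3, A 3, E 3, F 5.
E gets 4 under Hamilton and 3 under Adams.

4 and 3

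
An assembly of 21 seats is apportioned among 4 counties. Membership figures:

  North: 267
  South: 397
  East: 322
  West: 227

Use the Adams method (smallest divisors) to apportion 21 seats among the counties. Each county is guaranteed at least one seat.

Standard divisor 1213/21 ≈ 57.762; standard quotas: North 4.622, South 6.873, East 5.575, West 3.930.
Rounding up gives 5, 7, 6, 4 = 22 seats, so the divisor must be adjusted.
With modified divisor 65: modified quotas North 4.108, South 6.108, East 4.954, West 3.492.
Rounding up: North 5, South 7, East 5, West 4 (total 21).

North 5, South 7, East 5, West 4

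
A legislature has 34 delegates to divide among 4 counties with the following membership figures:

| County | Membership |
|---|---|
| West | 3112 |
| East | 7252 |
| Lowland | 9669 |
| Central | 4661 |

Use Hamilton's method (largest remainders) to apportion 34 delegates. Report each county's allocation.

West=4, East=10, Lowland=13, Central=7

The standard divisor is 24694/34 ≈ 726.294.
Standard quotas: West 4.2848, East 9.9849, Lowland 13.3128, Central 6.4175.
Lower quotas: West 4, East 9, Lowland 13, Central 6 (sum 32, leaving 2 seats).
Remainders in descending order: East 0.9849, Central 0.4175, Lowland 0.3128, West 0.2848.
The surplus seats go to East, Central.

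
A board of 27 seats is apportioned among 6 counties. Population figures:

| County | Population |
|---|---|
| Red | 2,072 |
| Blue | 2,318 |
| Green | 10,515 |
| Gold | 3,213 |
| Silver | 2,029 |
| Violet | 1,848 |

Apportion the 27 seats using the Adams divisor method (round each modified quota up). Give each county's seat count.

Red=3; Blue=3; Green=12; Gold=4; Silver=3; Violet=2

Standard divisor 21995/27 ≈ 814.63; standard quotas: Red 2.543, Blue 2.845, Green 12.908, Gold 3.944, Silver 2.491, Violet 2.269.
Rounding up gives 3, 3, 13, 4, 3, 3 = 29 seats, so the divisor must be adjusted.
With modified divisor 940: modified quotas Red 2.204, Blue 2.466, Green 11.186, Gold 3.418, Silver 2.159, Violet 1.966.
Rounding up: Red 3, Blue 3, Green 12, Gold 4, Silver 3, Violet 2 (total 27).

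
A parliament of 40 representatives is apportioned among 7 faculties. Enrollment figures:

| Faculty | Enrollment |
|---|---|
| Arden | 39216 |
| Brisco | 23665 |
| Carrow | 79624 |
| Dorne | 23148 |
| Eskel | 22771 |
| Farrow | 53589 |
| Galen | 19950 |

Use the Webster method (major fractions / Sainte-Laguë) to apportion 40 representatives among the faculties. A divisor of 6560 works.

With modified divisor 6560: modified quotas Arden 5.978, Brisco 3.607, Carrow 12.138, Dorne 3.529, Eskel 3.471, Farrow 8.169, Galen 3.041.
Rounding to the nearest integer: Arden 6, Brisco 4, Carrow 12, Dorne 4, Eskel 3, Farrow 8, Galen 3 (total 40).

Arden: 6, Brisco: 4, Carrow: 12, Dorne: 4, Eskel: 3, Farrow: 8, Galen: 3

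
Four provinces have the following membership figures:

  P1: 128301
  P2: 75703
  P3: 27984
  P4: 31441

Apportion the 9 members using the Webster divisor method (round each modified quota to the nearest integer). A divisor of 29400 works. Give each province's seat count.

With modified divisor 29400: modified quotas P1 4.364, P2 2.575, P3 0.952, P4 1.069.
Rounding to the nearest integer: P1 4, P2 3, P3 1, P4 1 (total 9).

P1=4, P2=3, P3=1, P4=1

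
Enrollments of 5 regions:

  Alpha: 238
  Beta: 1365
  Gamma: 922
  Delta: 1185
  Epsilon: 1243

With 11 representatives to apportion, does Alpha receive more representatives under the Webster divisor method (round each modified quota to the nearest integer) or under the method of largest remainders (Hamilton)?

Webster: Alpha 1, Beta 3, Gamma 2, Delta 2, Epsilon 3.
Hamilton: Alpha 0, Beta 3, Gamma 2, Delta 3, Epsilon 3.
Alpha gets 1 under Webster and 0 under Hamilton.

Webster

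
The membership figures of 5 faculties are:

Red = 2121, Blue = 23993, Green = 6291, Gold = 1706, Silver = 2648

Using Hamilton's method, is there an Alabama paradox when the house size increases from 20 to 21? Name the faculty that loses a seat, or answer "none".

At 20 seats: Red 1, Blue 13, Green 3, Gold 1, Silver 2.
At 21 seats: Red 1, Blue 14, Green 4, Gold 1, Silver 1.
Silver drops from 2 to 1.

Silver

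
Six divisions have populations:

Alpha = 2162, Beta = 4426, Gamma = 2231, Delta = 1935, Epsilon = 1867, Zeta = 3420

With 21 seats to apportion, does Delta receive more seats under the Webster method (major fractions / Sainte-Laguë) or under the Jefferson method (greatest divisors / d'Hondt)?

Webster

Webster: Alpha 3, Beta 6, Gamma 3, Delta 3, Epsilon 2, Zeta 4.
Jefferson: Alpha 3, Beta 6, Gamma 3, Delta 2, Epsilon 2, Zeta 5.
Delta gets 3 under Webster and 2 under Jefferson.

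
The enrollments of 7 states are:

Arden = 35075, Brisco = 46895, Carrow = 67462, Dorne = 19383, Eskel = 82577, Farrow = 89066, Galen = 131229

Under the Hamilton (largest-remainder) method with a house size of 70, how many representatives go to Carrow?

10

Total 471687; standard divisor 471687/70 ≈ 6738.386.
Standard quotas: Arden 5.2053, Brisco 6.9594, Carrow 10.0116, Dorne 2.8765, Eskel 12.2547, Farrow 13.2177, Galen 19.4748.
Lower quotas: Arden 5, Brisco 6, Carrow 10, Dorne 2, Eskel 12, Farrow 13, Galen 19 (sum 67, leaving 3 seats).
Remainders in descending order: Brisco 0.9594, Dorne 0.8765, Galen 0.4748, Eskel 0.2547, Farrow 0.2177, Arden 0.2053, Carrow 0.0116.
The surplus seats go to Brisco, Dorne, Galen.
Carrow receives 10.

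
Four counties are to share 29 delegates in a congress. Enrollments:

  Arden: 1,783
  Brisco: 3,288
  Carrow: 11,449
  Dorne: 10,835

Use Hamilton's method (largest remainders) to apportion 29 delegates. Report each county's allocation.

Total 27355; standard divisor 27355/29 ≈ 943.276.
Standard quotas: Arden 1.8902, Brisco 3.4857, Carrow 12.1375, Dorne 11.4866.
Lower quotas: Arden 1, Brisco 3, Carrow 12, Dorne 11 (sum 27, leaving 2 seats).
Remainders in descending order: Arden 0.8902, Dorne 0.4866, Brisco 0.4857, Carrow 0.1375.
Largest remainders: Arden, Dorne receive the extra seats.

Arden=2, Brisco=3, Carrow=12, Dorne=12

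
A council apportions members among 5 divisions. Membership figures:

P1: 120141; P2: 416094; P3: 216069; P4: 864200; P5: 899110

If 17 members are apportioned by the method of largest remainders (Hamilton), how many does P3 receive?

The standard divisor is 2515614/17 ≈ 147977.294.
Standard quotas: P1 0.8119, P2 2.8119, P3 1.4601, P4 5.8401, P5 6.0760.
Lower quotas: P1 0, P2 2, P3 1, P4 5, P5 6 (sum 14, leaving 3 seats).
Remainders in descending order: P4 0.8401, P1 0.8119, P2 0.8119, P3 0.4601, P5 0.0760.
Largest remainders: P4, P1, P2 receive the extra seats.
P3 receives 1.

1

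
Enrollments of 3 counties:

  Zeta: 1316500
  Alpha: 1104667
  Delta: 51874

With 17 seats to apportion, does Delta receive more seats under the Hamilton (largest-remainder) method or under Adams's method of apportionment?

Hamilton: Zeta 9, Alpha 8, Delta 0.
Adams: Zeta 9, Alpha 7, Delta 1.
Delta gets 0 under Hamilton and 1 under Adams.

Adams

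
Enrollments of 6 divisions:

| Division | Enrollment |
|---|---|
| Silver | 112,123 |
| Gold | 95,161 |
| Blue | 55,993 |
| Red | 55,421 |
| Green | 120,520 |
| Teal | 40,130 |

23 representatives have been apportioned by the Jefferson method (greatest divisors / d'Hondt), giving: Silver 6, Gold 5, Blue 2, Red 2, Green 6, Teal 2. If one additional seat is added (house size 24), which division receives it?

Blue

Priority for the next seat is population ÷ (current seats + 1).
Priorities: Silver 16017.571, Gold 15860.167, Blue 18664.333, Red 18473.667, Green 17217.143, Teal 13376.667.
Highest priority: Blue.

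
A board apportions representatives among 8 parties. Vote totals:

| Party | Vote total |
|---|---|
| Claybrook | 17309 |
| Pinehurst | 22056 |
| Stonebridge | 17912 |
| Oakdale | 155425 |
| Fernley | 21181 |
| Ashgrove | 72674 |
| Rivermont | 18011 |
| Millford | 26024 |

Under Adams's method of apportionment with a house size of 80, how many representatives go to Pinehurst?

5

Standard divisor 350592/80 ≈ 4382.4; standard quotas: Claybrook 3.950, Pinehurst 5.033, Stonebridge 4.087, Oakdale 35.466, Fernley 4.833, Ashgrove 16.583, Rivermont 4.110, Millford 5.938.
Rounding up gives 4, 6, 5, 36, 5, 17, 5, 6 = 84 seats, so the divisor must be adjusted.
With modified divisor 4530.31: modified quotas Claybrook 3.821, Pinehurst 4.869, Stonebridge 3.954, Oakdale 34.308, Fernley 4.675, Ashgrove 16.042, Rivermont 3.976, Millford 5.744.
Rounding up: Claybrook 4, Pinehurst 5, Stonebridge 4, Oakdale 35, Fernley 5, Ashgrove 17, Rivermont 4, Millford 6 (total 80).
Pinehurst receives 5.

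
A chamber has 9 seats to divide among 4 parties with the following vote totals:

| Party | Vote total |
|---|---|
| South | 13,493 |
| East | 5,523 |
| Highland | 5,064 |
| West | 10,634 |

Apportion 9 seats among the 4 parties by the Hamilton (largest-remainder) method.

South 4, East 1, Highland 1, West 3

The standard divisor is 34714/9 ≈ 3857.111.
Standard quotas: South 3.4982, East 1.4319, Highland 1.3129, West 2.7570.
Lower quotas: South 3, East 1, Highland 1, West 2 (sum 7, leaving 2 seats).
Remainders in descending order: West 0.7570, South 0.4982, East 0.4319, Highland 0.3129.
Largest remainders: West, South receive the extra seats.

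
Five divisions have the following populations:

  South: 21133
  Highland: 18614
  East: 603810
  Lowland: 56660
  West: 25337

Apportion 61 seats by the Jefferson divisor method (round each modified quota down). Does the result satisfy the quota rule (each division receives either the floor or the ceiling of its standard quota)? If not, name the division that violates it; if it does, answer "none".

Standard quotas: South 1.777, Highland 1.565, East 50.765, Lowland 4.764, West 2.130.
Jefferson allocation: South 1, Highland 1, East 53, Lowland 4, West 2.
East has quota 50.765 (lower 50, upper 51) but receives 53 — outside the quota interval.

East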